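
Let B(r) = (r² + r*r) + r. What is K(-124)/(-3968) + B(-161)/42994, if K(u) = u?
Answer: 121199/98272 ≈ 1.2333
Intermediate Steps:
B(r) = r + 2*r² (B(r) = (r² + r²) + r = 2*r² + r = r + 2*r²)
K(-124)/(-3968) + B(-161)/42994 = -124/(-3968) - 161*(1 + 2*(-161))/42994 = -124*(-1/3968) - 161*(1 - 322)*(1/42994) = 1/32 - 161*(-321)*(1/42994) = 1/32 + 51681*(1/42994) = 1/32 + 7383/6142 = 121199/98272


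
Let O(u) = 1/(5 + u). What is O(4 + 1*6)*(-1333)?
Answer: -1333/15 ≈ -88.867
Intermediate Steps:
O(4 + 1*6)*(-1333) = -1333/(5 + (4 + 1*6)) = -1333/(5 + (4 + 6)) = -1333/(5 + 10) = -1333/15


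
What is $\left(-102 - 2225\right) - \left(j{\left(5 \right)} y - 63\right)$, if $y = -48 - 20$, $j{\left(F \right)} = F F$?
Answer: $-564$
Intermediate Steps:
$j{\left(F \right)} = F^{2}$
$y = -68$ ($y = -48 - 20 = -68$)
$\left(-102 - 2225\right) - \left(j{\left(5 \right)} y - 63\right) = \left(-102 - 2225\right) - \left(5^{2} \left(-68\right) - 63\right) = \left(-102 - 2225\right) - \left(25 \left(-68\right) - 63\right) = -2327 - \left(-1700 - 63\right) = -2327 - -1763 = -2327 + 1763 = -564$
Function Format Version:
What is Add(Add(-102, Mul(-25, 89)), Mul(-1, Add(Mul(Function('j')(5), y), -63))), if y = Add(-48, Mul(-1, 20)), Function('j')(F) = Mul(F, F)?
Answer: -564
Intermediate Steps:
Function('j')(F) = Pow(F, 2)
y = -68 (y = Add(-48, -20) = -68)
Add(Add(-102, Mul(-25, 89)), Mul(-1, Add(Mul(Function('j')(5), y), -63))) = Add(Add(-102, Mul(-25, 89)), Mul(-1, Add(Mul(Pow(5, 2), -68), -63))) = Add(Add(-102, -2225), Mul(-1, Add(Mul(25, -68), -63))) = Add(-2327, Mul(-1, Add(-1700, -63))) = Add(-2327, Mul(-1, -1763)) = Add(-2327, 1763) = -564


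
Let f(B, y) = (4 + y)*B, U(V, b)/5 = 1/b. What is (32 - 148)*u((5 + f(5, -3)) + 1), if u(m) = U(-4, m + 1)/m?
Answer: -145/33 ≈ -4.3939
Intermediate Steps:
U(V, b) = 5/b
f(B, y) = B*(4 + y)
u(m) = 5/(m*(1 + m)) (u(m) = (5/(m + 1))/m = (5/(1 + m))/m = 5/(m*(1 + m)))
(32 - 148)*u((5 + f(5, -3)) + 1) = (32 - 148)*(5/(((5 + 5*(4 - 3)) + 1)*(1 + ((5 + 5*(4 - 3)) + 1)))) = -580/(((5 + 5*1) + 1)*(1 + ((5 + 5*1) + 1))) = -580/(((5 + 5) + 1)*(1 + ((5 + 5) + 1))) = -580/((10 + 1)*(1 + (10 + 1))) = -580/(11*(1 + 11)) = -580/(11*12) = -116*5/132 = -145/33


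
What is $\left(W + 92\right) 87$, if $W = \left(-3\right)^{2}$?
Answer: $8787$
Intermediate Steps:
$W = 9$
$\left(W + 92\right) 87 = \left(9 + 92\right) 87 = 101 \cdot 87 = 8787$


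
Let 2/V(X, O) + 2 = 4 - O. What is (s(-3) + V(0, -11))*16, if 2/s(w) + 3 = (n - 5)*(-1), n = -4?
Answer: 304/39 ≈ 7.7949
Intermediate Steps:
s(w) = ⅓ (s(w) = 2/(-3 + (-4 - 5)*(-1)) = 2/(-3 - 9*(-1)) = 2/(-3 + 9) = 2/6 = 2*(⅙) = ⅓)
V(X, O) = 2/(2 - O) (V(X, O) = 2/(-2 + (4 - O)) = 2/(2 - O))
(s(-3) + V(0, -11))*16 = (⅓ - 2/(-2 - 11))*16 = (⅓ - 2/(-13))*16 = (⅓ - 2*(-1/13))*16 = (⅓ + 2/13)*16 = (19/39)*16 = 304/39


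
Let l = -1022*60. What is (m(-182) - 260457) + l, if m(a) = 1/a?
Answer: -58563415/182 ≈ -3.2178e+5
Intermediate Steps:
l = -61320
(m(-182) - 260457) + l = (1/(-182) - 260457) - 61320 = (-1/182 - 260457) - 61320 = -47403175/182 - 61320 = -58563415/182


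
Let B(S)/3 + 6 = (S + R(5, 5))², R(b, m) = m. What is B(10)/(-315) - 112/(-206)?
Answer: -5559/3605 ≈ -1.5420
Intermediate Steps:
B(S) = -18 + 3*(5 + S)² (B(S) = -18 + 3*(S + 5)² = -18 + 3*(5 + S)²)
B(10)/(-315) - 112/(-206) = (-18 + 3*(5 + 10)²)/(-315) - 112/(-206) = (-18 + 3*15²)*(-1/315) - 112*(-1/206) = (-18 + 3*225)*(-1/315) + 56/103 = (-18 + 675)*(-1/315) + 56/103 = 657*(-1/315) + 56/103 = -73/35 + 56/103 = -5559/3605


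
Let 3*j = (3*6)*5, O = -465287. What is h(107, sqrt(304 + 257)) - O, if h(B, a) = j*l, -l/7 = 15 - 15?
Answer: 465287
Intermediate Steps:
l = 0 (l = -7*(15 - 15) = -7*0 = 0)
j = 30 (j = ((3*6)*5)/3 = (18*5)/3 = (1/3)*90 = 30)
h(B, a) = 0 (h(B, a) = 30*0 = 0)
h(107, sqrt(304 + 257)) - O = 0 - 1*(-465287) = 0 + 465287 = 465287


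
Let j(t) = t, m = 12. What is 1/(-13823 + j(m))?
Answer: -1/13811 ≈ -7.2406e-5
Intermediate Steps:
1/(-13823 + j(m)) = 1/(-13823 + 12) = 1/(-13811) = -1/13811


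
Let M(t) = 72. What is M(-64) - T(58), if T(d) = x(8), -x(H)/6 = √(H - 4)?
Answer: 84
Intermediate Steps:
x(H) = -6*√(-4 + H) (x(H) = -6*√(H - 4) = -6*√(-4 + H))
T(d) = -12 (T(d) = -6*√(-4 + 8) = -6*√4 = -6*2 = -12)
M(-64) - T(58) = 72 - 1*(-12) = 72 + 12 = 84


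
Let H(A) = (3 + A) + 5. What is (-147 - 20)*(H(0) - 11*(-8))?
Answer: -16032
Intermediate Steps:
H(A) = 8 + A
(-147 - 20)*(H(0) - 11*(-8)) = (-147 - 20)*((8 + 0) - 11*(-8)) = -167*(8 + 88) = -167*96 = -16032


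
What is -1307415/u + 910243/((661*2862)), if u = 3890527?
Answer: 1067980804531/7360028949114 ≈ 0.14511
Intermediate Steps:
-1307415/u + 910243/((661*2862)) = -1307415/3890527 + 910243/((661*2862)) = -1307415*1/3890527 + 910243/1891782 = -1307415/3890527 + 910243*(1/1891782) = -1307415/3890527 + 910243/1891782 = 1067980804531/7360028949114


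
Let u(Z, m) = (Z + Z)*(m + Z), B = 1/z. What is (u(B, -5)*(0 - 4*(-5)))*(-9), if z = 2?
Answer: 810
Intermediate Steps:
B = 1/2 ≈ 0.50000
u(Z, m) = 2*Z*(Z + m) (u(Z, m) = (2*Z)*(Z + m) = 2*Z*(Z + m))
(u(B, -5)*(0 - 4*(-5)))*(-9) = ((2*(1/2)*(1/2 - 5))*(0 - 4*(-5)))*(-9) = ((2*(1/2)*(-9/2))*(0 + 20))*(-9) = -9/2*20*(-9) = -90*(-9) = 810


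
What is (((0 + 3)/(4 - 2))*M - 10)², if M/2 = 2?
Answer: 16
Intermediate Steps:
M = 4 (M = 2*2 = 4)
(((0 + 3)/(4 - 2))*M - 10)² = (((0 + 3)/(4 - 2))*4 - 10)² = ((3/2)*4 - 10)² = (6 - 10)² = (-4)² = 16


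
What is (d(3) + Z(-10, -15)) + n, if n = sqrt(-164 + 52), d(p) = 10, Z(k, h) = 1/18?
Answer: 181/18 + 4*I*sqrt(7) ≈ 10.056 + 10.583*I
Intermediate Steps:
Z(k, h) = 1/18
n = 4*I*sqrt(7) (n = sqrt(-112) = 4*I*sqrt(7) ≈ 10.583*I)
(d(3) + Z(-10, -15)) + n = (10 + 1/18) + 4*I*sqrt(7) = 181/18 + 4*I*sqrt(7)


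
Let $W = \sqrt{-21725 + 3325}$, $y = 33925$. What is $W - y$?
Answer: $-33925 + 20 i \sqrt{46} \approx -33925.0 + 135.65 i$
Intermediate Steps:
$W = 20 i \sqrt{46}$ ($W = \sqrt{-18400} = 20 i \sqrt{46} \approx 135.65 i$)
$W - y = 20 i \sqrt{46} - 33925 = -33925 + 20 i \sqrt{46}$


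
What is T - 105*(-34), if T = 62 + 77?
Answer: 3709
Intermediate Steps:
T = 139
T - 105*(-34) = 139 - 105*(-34) = 139 + 3570 = 3709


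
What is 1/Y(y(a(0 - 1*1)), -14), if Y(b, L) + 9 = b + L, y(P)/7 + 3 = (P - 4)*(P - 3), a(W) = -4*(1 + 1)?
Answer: 1/880 ≈ 0.0011364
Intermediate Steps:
a(W) = -8 (a(W) = -4*2 = -8)
y(P) = -21 + 7*(-4 + P)*(-3 + P) (y(P) = -21 + 7*((P - 4)*(P - 3)) = -21 + 7*((-4 + P)*(-3 + P)) = -21 + 7*(-4 + P)*(-3 + P))
Y(b, L) = -9 + L + b (Y(b, L) = -9 + (b + L) = -9 + (L + b) = -9 + L + b)
1/Y(y(a(0 - 1*1)), -14) = 1/(-9 - 14 + (63 - 49*(-8) + 7*(-8)**2)) = 1/(-9 - 14 + (63 + 392 + 7*64)) = 1/(-9 - 14 + (63 + 392 + 448)) = 1/(-9 - 14 + 903) = 1/880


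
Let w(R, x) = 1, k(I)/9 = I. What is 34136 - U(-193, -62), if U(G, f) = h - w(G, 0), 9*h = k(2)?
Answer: 34135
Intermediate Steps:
k(I) = 9*I
h = 2 (h = (9*2)/9 = (1/9)*18 = 2)
U(G, f) = 1 (U(G, f) = 2 - 1*1 = 2 - 1 = 1)
34136 - U(-193, -62) = 34136 - 1*1 = 34136 - 1 = 34135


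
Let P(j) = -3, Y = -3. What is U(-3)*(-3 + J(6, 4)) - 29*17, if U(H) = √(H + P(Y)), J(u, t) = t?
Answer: -493 + I*√6 ≈ -493.0 + 2.4495*I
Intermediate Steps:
U(H) = √(-3 + H) (U(H) = √(H - 3) = √(-3 + H))
U(-3)*(-3 + J(6, 4)) - 29*17 = √(-3 - 3)*(-3 + 4) - 29*17 = √(-6)*1 - 493 = (I*√6)*1 - 493 = I*√6 - 493 = -493 + I*√6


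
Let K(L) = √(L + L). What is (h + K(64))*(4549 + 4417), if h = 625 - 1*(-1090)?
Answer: 15376690 + 71728*√2 ≈ 1.5478e+7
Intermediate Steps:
K(L) = √2*√L (K(L) = √(2*L) = √2*√L)
h = 1715 (h = 625 + 1090 = 1715)
(h + K(64))*(4549 + 4417) = (1715 + √2*√64)*(4549 + 4417) = (1715 + √2*8)*8966 = (1715 + 8*√2)*8966 = 15376690 + 71728*√2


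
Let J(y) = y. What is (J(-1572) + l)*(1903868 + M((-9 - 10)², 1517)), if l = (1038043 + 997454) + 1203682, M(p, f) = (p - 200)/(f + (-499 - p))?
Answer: 4049732992321259/657 ≈ 6.1640e+12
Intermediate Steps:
M(p, f) = (-200 + p)/(-499 + f - p)
l = 3239179 (l = 2035497 + 1203682 = 3239179)
(J(-1572) + l)*(1903868 + M((-9 - 10)², 1517)) = (-1572 + 3239179)*(1903868 + (200 - (-9 - 10)²)/(499 + (-9 - 10)² - 1*1517)) = 3237607*(1903868 + (200 - 1*(-19)²)/(499 + (-19)² - 1517)) = 3237607*(1903868 + (200 - 1*361)/(499 + 361 - 1517)) = 3237607*(1903868 + (200 - 361)/(-657)) = 3237607*(1903868 - 1/657*(-161)) = 3237607*(1903868 + 161/657) = 3237607*(1250841437/657) = 4049732992321259/657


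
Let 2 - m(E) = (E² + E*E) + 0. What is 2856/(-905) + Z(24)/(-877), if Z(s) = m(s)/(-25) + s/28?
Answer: -17829824/5555795 ≈ -3.2092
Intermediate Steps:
m(E) = 2 - 2*E² (m(E) = 2 - ((E² + E*E) + 0) = 2 - ((E² + E²) + 0) = 2 - (2*E² + 0) = 2 - 2*E²)
Z(s) = -2/25 + s/28 + 2*s²/25 (Z(s) = (2 - 2*s²)/(-25) + s/28 = (2 - 2*s²)*(-1/25) + s*(1/28) = (-2/25 + 2*s²/25) + s/28 = -2/25 + s/28 + 2*s²/25)
2856/(-905) + Z(24)/(-877) = 2856/(-905) + (-2/25 + (1/28)*24 + (2/25)*24²)/(-877) = 2856*(-1/905) + (-2/25 + 6/7 + (2/25)*576)*(-1/877) = -2856/905 + (-2/25 + 6/7 + 1152/25)*(-1/877) = -2856/905 + (328/7)*(-1/877) = -2856/905 - 328/6139 = -17829824/5555795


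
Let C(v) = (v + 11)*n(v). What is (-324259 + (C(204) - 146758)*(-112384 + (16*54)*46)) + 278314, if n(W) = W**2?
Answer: -639281586425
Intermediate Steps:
C(v) = v**2*(11 + v) (C(v) = (v + 11)*v**2 = (11 + v)*v**2 = v**2*(11 + v))
(-324259 + (C(204) - 146758)*(-112384 + (16*54)*46)) + 278314 = (-324259 + (204**2*(11 + 204) - 146758)*(-112384 + (16*54)*46)) + 278314 = (-324259 + (41616*215 - 146758)*(-112384 + 864*46)) + 278314 = (-324259 + (8947440 - 146758)*(-112384 + 39744)) + 278314 = (-324259 + 8800682*(-72640)) + 278314 = (-324259 - 639281540480) + 278314 = -639281864739 + 278314 = -639281586425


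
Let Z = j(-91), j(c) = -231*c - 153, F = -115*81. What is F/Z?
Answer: -3105/6956 ≈ -0.44638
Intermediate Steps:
F = -9315
j(c) = -153 - 231*c
Z = 20868 (Z = -153 - 231*(-91) = -153 + 21021 = 20868)
F/Z = -9315/20868 = -9315*1/20868 = -3105/6956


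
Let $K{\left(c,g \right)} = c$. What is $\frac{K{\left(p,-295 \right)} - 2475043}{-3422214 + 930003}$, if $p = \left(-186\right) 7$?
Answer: $\frac{2476345}{2492211} \approx 0.99363$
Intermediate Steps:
$p = -1302$
$\frac{K{\left(p,-295 \right)} - 2475043}{-3422214 + 930003} = \frac{-1302 - 2475043}{-3422214 + 930003} = - \frac{2476345}{-2492211} = \left(-2476345\right) \left(- \frac{1}{2492211}\right) = \frac{2476345}{2492211}$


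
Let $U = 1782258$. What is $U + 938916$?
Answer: $2721174$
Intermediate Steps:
$U + 938916 = 1782258 + 938916 = 2721174$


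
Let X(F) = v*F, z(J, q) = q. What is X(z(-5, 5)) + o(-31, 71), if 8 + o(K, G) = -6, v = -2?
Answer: -24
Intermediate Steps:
o(K, G) = -14 (o(K, G) = -8 - 6 = -14)
X(F) = -2*F
X(z(-5, 5)) + o(-31, 71) = -2*5 - 14 = -10 - 14 = -24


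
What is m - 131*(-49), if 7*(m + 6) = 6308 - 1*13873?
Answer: 37326/7 ≈ 5332.3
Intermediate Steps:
m = -7607/7 (m = -6 + (6308 - 1*13873)/7 = -6 + (6308 - 13873)/7 = -6 + (⅐)*(-7565) = -6 - 7565/7 = -7607/7 ≈ -1086.7)
m - 131*(-49) = -7607/7 - 131*(-49) = -7607/7 + 6419 = 37326/7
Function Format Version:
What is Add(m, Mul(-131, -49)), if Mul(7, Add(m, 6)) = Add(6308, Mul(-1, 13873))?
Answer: Rational(37326, 7) ≈ 5332.3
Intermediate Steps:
m = Rational(-7607, 7) (m = Add(-6, Mul(Rational(1, 7), Add(6308, Mul(-1, 13873)))) = Add(-6, Mul(Rational(1, 7), Add(6308, -13873))) = Add(-6, Mul(Rational(1, 7), -7565)) = Add(-6, Rational(-7565, 7)) = Rational(-7607, 7) ≈ -1086.7)
Add(m, Mul(-131, -49)) = Add(Rational(-7607, 7), Mul(-131, -49)) = Add(Rational(-7607, 7), 6419) = Rational(37326, 7)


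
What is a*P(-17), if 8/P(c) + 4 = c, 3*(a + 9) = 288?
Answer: -232/7 ≈ -33.143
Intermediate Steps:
a = 87 (a = -9 + (⅓)*288 = -9 + 96 = 87)
P(c) = 8/(-4 + c)
a*P(-17) = 87*(8/(-4 - 17)) = 87*(8/(-21)) = 87*(8*(-1/21)) = 87*(-8/21) = -232/7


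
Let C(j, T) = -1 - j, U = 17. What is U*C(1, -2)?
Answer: -34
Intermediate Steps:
U*C(1, -2) = 17*(-1 - 1*1) = 17*(-1 - 1) = 17*(-2) = -34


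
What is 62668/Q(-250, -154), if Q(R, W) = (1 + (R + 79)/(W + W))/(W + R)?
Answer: -7797904576/479 ≈ -1.6280e+7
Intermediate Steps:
Q(R, W) = (1 + (79 + R)/(2*W))/(R + W) (Q(R, W) = (1 + (79 + R)/((2*W)))/(R + W) = (1 + (79 + R)*(1/(2*W)))/(R + W) = (1 + (79 + R)/(2*W))/(R + W))
62668/Q(-250, -154) = 62668/(((½)*(79 - 250 + 2*(-154))/(-154*(-250 - 154)))) = 62668/(((½)*(-1/154)*(79 - 250 - 308)/(-404))) = 62668/(((½)*(-1/154)*(-1/404)*(-479))) = 62668/(-479/124432) = 62668*(-124432/479) = -7797904576/479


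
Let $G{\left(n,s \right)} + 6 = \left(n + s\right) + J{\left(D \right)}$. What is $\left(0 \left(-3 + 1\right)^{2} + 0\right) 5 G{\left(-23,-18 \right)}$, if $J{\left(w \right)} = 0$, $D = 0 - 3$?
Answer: $0$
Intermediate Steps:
$D = -3$
$G{\left(n,s \right)} = -6 + n + s$ ($G{\left(n,s \right)} = -6 + \left(\left(n + s\right) + 0\right) = -6 + \left(n + s\right) = -6 + n + s$)
$\left(0 \left(-3 + 1\right)^{2} + 0\right) 5 G{\left(-23,-18 \right)} = \left(0 \left(-3 + 1\right)^{2} + 0\right) 5 \left(-6 - 23 - 18\right) = \left(0 \left(-2\right)^{2} + 0\right) 5 \left(-47\right) = \left(0 \cdot 4 + 0\right) 5 \left(-47\right) = \left(0 + 0\right) 5 \left(-47\right) = 0 \cdot 5 \left(-47\right) = 0 \left(-47\right) = 0$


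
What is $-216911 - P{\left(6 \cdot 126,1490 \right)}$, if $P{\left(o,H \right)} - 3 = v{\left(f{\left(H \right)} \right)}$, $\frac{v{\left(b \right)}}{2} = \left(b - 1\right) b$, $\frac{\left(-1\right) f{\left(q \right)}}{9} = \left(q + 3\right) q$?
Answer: $-801691333212974$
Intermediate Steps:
$f{\left(q \right)} = - 9 q \left(3 + q\right)$ ($f{\left(q \right)} = - 9 \left(q + 3\right) q = - 9 \left(3 + q\right) q = - 9 q \left(3 + q\right)$)
$v{\left(b \right)} = 2 b \left(-1 + b\right)$ ($v{\left(b \right)} = 2 \left(b - 1\right) b = 2 \left(-1 + b\right) b = 2 b \left(-1 + b\right)$)
$P{\left(o,H \right)} = 3 - 18 H \left(-1 - 9 H \left(3 + H\right)\right) \left(3 + H\right)$ ($P{\left(o,H \right)} = 3 + 2 \left(- 9 H \left(3 + H\right)\right) \left(-1 - 9 H \left(3 + H\right)\right) = 3 - 18 H \left(-1 - 9 H \left(3 + H\right)\right) \left(3 + H\right)$)
$-216911 - P{\left(6 \cdot 126,1490 \right)} = -216911 - \left(3 + 18 \cdot 1490 \left(1 + 9 \cdot 1490 \left(3 + 1490\right)\right) \left(3 + 1490\right)\right) = -216911 - \left(3 + 18 \cdot 1490 \left(1 + 9 \cdot 1490 \cdot 1493\right) 1493\right) = -216911 - \left(3 + 18 \cdot 1490 \left(1 + 20021130\right) 1493\right) = -216911 - \left(3 + 18 \cdot 1490 \cdot 20021131 \cdot 1493\right) = -216911 - \left(3 + 801691332996060\right) = -216911 - 801691332996063 = -801691333212974$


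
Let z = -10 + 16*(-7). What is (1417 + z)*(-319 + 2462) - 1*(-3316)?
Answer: 2778501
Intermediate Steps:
z = -122 (z = -10 - 112 = -122)
(1417 + z)*(-319 + 2462) - 1*(-3316) = (1417 - 122)*(-319 + 2462) - 1*(-3316) = 1295*2143 + 3316 = 2775185 + 3316 = 2778501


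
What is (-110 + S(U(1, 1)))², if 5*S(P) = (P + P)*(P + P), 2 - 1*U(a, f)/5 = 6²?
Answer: 529460100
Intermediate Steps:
U(a, f) = -170 (U(a, f) = 10 - 5*6² = 10 - 5*36 = 10 - 180 = -170)
S(P) = 4*P²/5 (S(P) = ((P + P)*(P + P))/5 = ((2*P)*(2*P))/5 = (4*P²)/5 = 4*P²/5)
(-110 + S(U(1, 1)))² = (-110 + (⅘)*(-170)²)² = (-110 + (⅘)*28900)² = (-110 + 23120)² = 23010² = 529460100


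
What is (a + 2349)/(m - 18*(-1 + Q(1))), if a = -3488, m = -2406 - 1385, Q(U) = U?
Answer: 67/223 ≈ 0.30045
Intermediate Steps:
m = -3791
(a + 2349)/(m - 18*(-1 + Q(1))) = (-3488 + 2349)/(-3791 - 18*(-1 + 1)) = -1139/(-3791 - 18*0) = -1139/(-3791 + 0) = -1139/(-3791) = -1139*(-1/3791) = 67/223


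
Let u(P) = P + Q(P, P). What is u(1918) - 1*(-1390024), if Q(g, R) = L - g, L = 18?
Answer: 1390042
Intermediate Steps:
Q(g, R) = 18 - g
u(P) = 18 (u(P) = P + (18 - P) = 18)
u(1918) - 1*(-1390024) = 18 - 1*(-1390024) = 18 + 1390024 = 1390042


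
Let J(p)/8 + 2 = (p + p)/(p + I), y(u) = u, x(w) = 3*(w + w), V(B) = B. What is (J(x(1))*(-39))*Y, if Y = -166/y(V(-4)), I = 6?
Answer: 12948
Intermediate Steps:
x(w) = 6*w (x(w) = 3*(2*w) = 6*w)
Y = 83/2 (Y = -166/(-4) = -166*(-¼) = 83/2 ≈ 41.500)
J(p) = -16 + 16*p/(6 + p) (J(p) = -16 + 8*((p + p)/(p + 6)) = -16 + 8*((2*p)/(6 + p)) = -16 + 8*(2*p/(6 + p)) = -16 + 16*p/(6 + p))
(J(x(1))*(-39))*Y = (-96/(6 + 6*1)*(-39))*(83/2) = (-96/(6 + 6)*(-39))*(83/2) = (-96/12*(-39))*(83/2) = (-96*1/12*(-39))*(83/2) = -8*(-39)*(83/2) = 312*(83/2) = 12948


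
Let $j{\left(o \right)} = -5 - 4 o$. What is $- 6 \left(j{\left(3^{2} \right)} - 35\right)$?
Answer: $456$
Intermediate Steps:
$- 6 \left(j{\left(3^{2} \right)} - 35\right) = - 6 \left(\left(-5 - 4 \cdot 3^{2}\right) - 35\right) = - 6 \left(\left(-5 - 36\right) - 35\right) = - 6 \left(-41 - 35\right) = \left(-6\right) \left(-76\right) = 456$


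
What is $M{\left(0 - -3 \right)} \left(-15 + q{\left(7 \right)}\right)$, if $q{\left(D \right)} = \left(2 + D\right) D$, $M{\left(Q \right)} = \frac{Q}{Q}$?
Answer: $48$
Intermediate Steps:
$M{\left(Q \right)} = 1$
$q{\left(D \right)} = D \left(2 + D\right)$
$M{\left(0 - -3 \right)} \left(-15 + q{\left(7 \right)}\right) = 1 \left(-15 + 7 \left(2 + 7\right)\right) = 1 \left(-15 + 7 \cdot 9\right) = 1 \left(-15 + 63\right) = 1 \cdot 48 = 48$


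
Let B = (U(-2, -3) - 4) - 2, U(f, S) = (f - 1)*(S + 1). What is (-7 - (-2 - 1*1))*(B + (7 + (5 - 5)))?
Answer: -28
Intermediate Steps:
U(f, S) = (1 + S)*(-1 + f) (U(f, S) = (-1 + f)*(1 + S) = (1 + S)*(-1 + f))
B = 0 (B = ((-1 - 2 - 1*(-3) - 3*(-2)) - 4) - 2 = ((-1 - 2 + 3 + 6) - 4) - 2 = (6 - 4) - 2 = 2 - 2 = 0)
(-7 - (-2 - 1*1))*(B + (7 + (5 - 5))) = (-7 - (-2 - 1*1))*(0 + (7 + (5 - 5))) = (-7 - (-2 - 1))*(0 + (7 + 0)) = (-7 - 1*(-3))*(0 + 7) = (-7 + 3)*7 = -4*7 = -28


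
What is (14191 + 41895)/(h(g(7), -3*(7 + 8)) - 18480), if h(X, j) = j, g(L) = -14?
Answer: -56086/18525 ≈ -3.0276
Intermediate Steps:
(14191 + 41895)/(h(g(7), -3*(7 + 8)) - 18480) = (14191 + 41895)/(-3*(7 + 8) - 18480) = 56086/(-3*15 - 18480) = 56086/(-45 - 18480) = 56086/(-18525) = 56086*(-1/18525) = -56086/18525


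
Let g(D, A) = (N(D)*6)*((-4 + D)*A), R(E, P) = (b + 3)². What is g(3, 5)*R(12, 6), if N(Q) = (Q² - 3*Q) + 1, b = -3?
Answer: 0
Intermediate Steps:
R(E, P) = 0 (R(E, P) = (-3 + 3)² = 0² = 0)
N(Q) = 1 + Q² - 3*Q
g(D, A) = A*(-4 + D)*(6 - 18*D + 6*D²) (g(D, A) = ((1 + D² - 3*D)*6)*((-4 + D)*A) = (6 - 18*D + 6*D²)*(A*(-4 + D)) = A*(-4 + D)*(6 - 18*D + 6*D²))
g(3, 5)*R(12, 6) = (6*5*(-4 + 3)*(1 + 3² - 3*3))*0 = (6*5*(-1)*(1 + 9 - 9))*0 = (6*5*(-1)*1)*0 = -30*0 = 0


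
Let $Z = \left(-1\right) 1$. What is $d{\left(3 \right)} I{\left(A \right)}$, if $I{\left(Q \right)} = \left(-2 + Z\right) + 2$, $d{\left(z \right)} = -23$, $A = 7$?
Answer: $23$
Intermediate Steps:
$Z = -1$
$I{\left(Q \right)} = -1$ ($I{\left(Q \right)} = \left(-2 - 1\right) + 2 = -3 + 2 = -1$)
$d{\left(3 \right)} I{\left(A \right)} = \left(-23\right) \left(-1\right) = 23$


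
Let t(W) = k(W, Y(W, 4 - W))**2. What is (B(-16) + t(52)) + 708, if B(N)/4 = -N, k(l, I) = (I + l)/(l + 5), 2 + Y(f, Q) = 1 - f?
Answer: 2508229/3249 ≈ 772.00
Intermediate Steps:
Y(f, Q) = -1 - f (Y(f, Q) = -2 + (1 - f) = -1 - f)
k(l, I) = (I + l)/(5 + l)
B(N) = -4*N (B(N) = 4*(-N) = -4*N)
t(W) = (5 + W)**(-2) (t(W) = (((-1 - W) + W)/(5 + W))**2 = (-1/(5 + W))**2 = (5 + W)**(-2))
(B(-16) + t(52)) + 708 = (-4*(-16) + (5 + 52)**(-2)) + 708 = (64 + 57**(-2)) + 708 = (64 + 1/3249) + 708 = 207937/3249 + 708 = 2508229/3249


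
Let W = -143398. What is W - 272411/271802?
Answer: -38976135607/271802 ≈ -1.4340e+5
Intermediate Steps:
W - 272411/271802 = -143398 - 272411/271802 = -38976135607/271802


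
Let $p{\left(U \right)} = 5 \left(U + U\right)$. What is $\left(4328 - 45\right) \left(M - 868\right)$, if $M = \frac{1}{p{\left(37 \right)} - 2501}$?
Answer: $- \frac{7922303647}{2131} \approx -3.7176 \cdot 10^{6}$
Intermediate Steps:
$p{\left(U \right)} = 10 U$ ($p{\left(U \right)} = 5 \cdot 2 U = 10 U$)
$M = - \frac{1}{2131}$ ($M = \frac{1}{10 \cdot 37 - 2501} = \frac{1}{370 - 2501} = \frac{1}{-2131} = - \frac{1}{2131} \approx -0.00046926$)
$\left(4328 - 45\right) \left(M - 868\right) = \left(4328 - 45\right) \left(- \frac{1}{2131} - 868\right) = 4283 \left(- \frac{1849709}{2131}\right) = - \frac{7922303647}{2131}$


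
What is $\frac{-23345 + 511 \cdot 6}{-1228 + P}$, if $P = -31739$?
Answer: $\frac{20279}{32967} \approx 0.61513$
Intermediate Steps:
$\frac{-23345 + 511 \cdot 6}{-1228 + P} = \frac{-23345 + 511 \cdot 6}{-1228 - 31739} = \frac{-23345 + 3066}{-32967} = \left(-20279\right) \left(- \frac{1}{32967}\right) = \frac{20279}{32967}$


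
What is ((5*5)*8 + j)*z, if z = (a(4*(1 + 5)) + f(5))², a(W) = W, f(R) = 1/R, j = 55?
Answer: 746691/5 ≈ 1.4934e+5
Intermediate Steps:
z = 14641/25 (z = (4*(1 + 5) + 1/5)² = (4*6 + ⅕)² = (24 + ⅕)² = (121/5)² = 14641/25 ≈ 585.64)
((5*5)*8 + j)*z = ((5*5)*8 + 55)*(14641/25) = (25*8 + 55)*(14641/25) = (200 + 55)*(14641/25) = 255*(14641/25) = 746691/5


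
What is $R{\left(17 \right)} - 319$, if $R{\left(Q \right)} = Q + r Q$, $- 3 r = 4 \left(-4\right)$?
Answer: $- \frac{634}{3} \approx -211.33$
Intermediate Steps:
$r = \frac{16}{3}$ ($r = - \frac{4 \left(-4\right)}{3} = \left(- \frac{1}{3}\right) \left(-16\right) = \frac{16}{3} \approx 5.3333$)
$R{\left(Q \right)} = \frac{19 Q}{3}$ ($R{\left(Q \right)} = Q + \frac{16 Q}{3} = \frac{19 Q}{3}$)
$R{\left(17 \right)} - 319 = \frac{19}{3} \cdot 17 - 319 = \frac{323}{3} - 319 = - \frac{634}{3}$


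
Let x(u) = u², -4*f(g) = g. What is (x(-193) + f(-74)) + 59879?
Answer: 194293/2 ≈ 97147.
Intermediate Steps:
f(g) = -g/4
(x(-193) + f(-74)) + 59879 = ((-193)² - ¼*(-74)) + 59879 = (37249 + 37/2) + 59879 = 74535/2 + 59879 = 194293/2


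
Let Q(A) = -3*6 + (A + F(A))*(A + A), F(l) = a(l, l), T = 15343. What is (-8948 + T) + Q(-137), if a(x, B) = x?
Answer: 81453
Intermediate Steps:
F(l) = l
Q(A) = -18 + 4*A**2 (Q(A) = -3*6 + (A + A)*(A + A) = -18 + (2*A)*(2*A) = -18 + 4*A**2)
(-8948 + T) + Q(-137) = (-8948 + 15343) + (-18 + 4*(-137)**2) = 6395 + (-18 + 4*18769) = 6395 + (-18 + 75076) = 6395 + 75058 = 81453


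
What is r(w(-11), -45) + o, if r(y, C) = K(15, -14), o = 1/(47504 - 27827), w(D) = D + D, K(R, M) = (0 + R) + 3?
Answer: 354187/19677 ≈ 18.000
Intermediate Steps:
K(R, M) = 3 + R (K(R, M) = R + 3 = 3 + R)
w(D) = 2*D
o = 1/19677 ≈ 5.0821e-5
r(y, C) = 18 (r(y, C) = 3 + 15 = 18)
r(w(-11), -45) + o = 18 + 1/19677 = 354187/19677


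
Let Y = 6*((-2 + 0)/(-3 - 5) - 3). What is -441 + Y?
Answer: -915/2 ≈ -457.50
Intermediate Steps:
Y = -33/2 (Y = 6*(-2/(-8) - 3) = 6*(-2*(-1/8) - 3) = 6*(1/4 - 3) = 6*(-11/4) = -33/2 ≈ -16.500)
-441 + Y = -441 - 33/2 = -915/2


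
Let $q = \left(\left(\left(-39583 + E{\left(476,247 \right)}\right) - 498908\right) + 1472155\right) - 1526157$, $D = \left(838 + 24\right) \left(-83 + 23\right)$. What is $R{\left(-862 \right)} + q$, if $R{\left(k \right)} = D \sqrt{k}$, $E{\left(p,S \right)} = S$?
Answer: $-592246 - 51720 i \sqrt{862} \approx -5.9225 \cdot 10^{5} - 1.5185 \cdot 10^{6} i$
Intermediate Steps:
$D = -51720$ ($D = 862 \left(-60\right) = -51720$)
$R{\left(k \right)} = - 51720 \sqrt{k}$
$q = -592246$ ($q = \left(\left(\left(-39583 + 247\right) - 498908\right) + 1472155\right) - 1526157 = \left(\left(-39336 - 498908\right) + 1472155\right) - 1526157 = \left(-538244 + 1472155\right) - 1526157 = 933911 - 1526157 = -592246$)
$R{\left(-862 \right)} + q = - 51720 \sqrt{-862} - 592246 = - 51720 i \sqrt{862} - 592246 = -592246 - 51720 i \sqrt{862}$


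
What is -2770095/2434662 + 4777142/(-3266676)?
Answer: -287218457642/110461832271 ≈ -2.6002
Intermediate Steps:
-2770095/2434662 + 4777142/(-3266676) = -2770095*1/2434662 + 4777142*(-1/3266676) = -923365/811554 - 2388571/1633338 = -287218457642/110461832271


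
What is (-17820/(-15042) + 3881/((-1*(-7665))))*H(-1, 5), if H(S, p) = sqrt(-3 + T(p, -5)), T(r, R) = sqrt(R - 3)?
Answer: 32494717*sqrt(-3 + 2*I*sqrt(2))/19216155 ≈ 1.2672 + 3.1913*I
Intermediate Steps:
T(r, R) = sqrt(-3 + R)
H(S, p) = sqrt(-3 + 2*I*sqrt(2)) (H(S, p) = sqrt(-3 + sqrt(-3 - 5)) = sqrt(-3 + sqrt(-8)) = sqrt(-3 + 2*I*sqrt(2)))
(-17820/(-15042) + 3881/((-1*(-7665))))*H(-1, 5) = (-17820/(-15042) + 3881/((-1*(-7665))))*sqrt(-3 + 2*I*sqrt(2)) = (-17820*(-1/15042) + 3881/7665)*sqrt(-3 + 2*I*sqrt(2)) = (2970/2507 + 3881*(1/7665))*sqrt(-3 + 2*I*sqrt(2)) = (2970/2507 + 3881/7665)*sqrt(-3 + 2*I*sqrt(2)) = 32494717*sqrt(-3 + 2*I*sqrt(2))/19216155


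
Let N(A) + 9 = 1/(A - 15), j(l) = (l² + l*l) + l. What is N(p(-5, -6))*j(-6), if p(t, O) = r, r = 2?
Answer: -7788/13 ≈ -599.08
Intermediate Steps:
p(t, O) = 2
j(l) = l + 2*l² (j(l) = (l² + l²) + l = 2*l² + l = l + 2*l²)
N(A) = -9 + 1/(-15 + A) (N(A) = -9 + 1/(A - 15) = -9 + 1/(-15 + A))
N(p(-5, -6))*j(-6) = ((136 - 9*2)/(-15 + 2))*(-6*(1 + 2*(-6))) = ((136 - 18)/(-13))*(-6*(1 - 12)) = (-1/13*118)*(-6*(-11)) = -118/13*66 = -7788/13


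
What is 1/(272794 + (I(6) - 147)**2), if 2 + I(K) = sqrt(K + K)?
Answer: 295007/87028064401 + 596*sqrt(3)/87028064401 ≈ 3.4017e-6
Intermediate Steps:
I(K) = -2 + sqrt(2)*sqrt(K) (I(K) = -2 + sqrt(K + K) = -2 + sqrt(2*K) = -2 + sqrt(2)*sqrt(K))
1/(272794 + (I(6) - 147)**2) = 1/(272794 + ((-2 + sqrt(2)*sqrt(6)) - 147)**2) = 1/(272794 + ((-2 + 2*sqrt(3)) - 147)**2) = 1/(272794 + (-149 + 2*sqrt(3))**2)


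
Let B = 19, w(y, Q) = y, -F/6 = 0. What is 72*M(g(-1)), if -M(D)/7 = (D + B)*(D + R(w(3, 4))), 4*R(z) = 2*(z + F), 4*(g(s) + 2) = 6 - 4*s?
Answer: -19656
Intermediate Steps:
F = 0 (F = -6*0 = 0)
g(s) = -½ - s (g(s) = -2 + (6 - 4*s)/4 = -2 + (3/2 - s) = -½ - s)
R(z) = z/2 (R(z) = (2*(z + 0))/4 = (2*z)/4 = z/2)
M(D) = -7*(19 + D)*(3/2 + D) (M(D) = -7*(D + 19)*(D + (½)*3) = -7*(19 + D)*(D + 3/2) = -7*(19 + D)*(3/2 + D))
72*M(g(-1)) = 72*(-399/2 - 7*(-½ - 1*(-1))² - 287*(-½ - 1*(-1))/2) = 72*(-399/2 - 7*(-½ + 1)² - 287*(-½ + 1)/2) = 72*(-399/2 - 7*(½)² - 287/2*½) = 72*(-399/2 - 7*¼ - 287/4) = 72*(-399/2 - 7/4 - 287/4) = 72*(-273) = -19656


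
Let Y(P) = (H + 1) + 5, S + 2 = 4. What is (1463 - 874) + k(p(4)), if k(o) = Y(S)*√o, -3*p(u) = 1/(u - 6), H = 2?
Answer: 589 + 4*√6/3 ≈ 592.27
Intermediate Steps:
S = 2 (S = -2 + 4 = 2)
Y(P) = 8 (Y(P) = (2 + 1) + 5 = 3 + 5 = 8)
p(u) = -1/(3*(-6 + u)) (p(u) = -1/(3*(u - 6)) = -1/(3*(-6 + u)))
k(o) = 8*√o
(1463 - 874) + k(p(4)) = (1463 - 874) + 8*√(-1/(-18 + 3*4)) = 589 + 8*√(-1/(-18 + 12)) = 589 + 8*√(-1/(-6)) = 589 + 8*√(-1*(-⅙)) = 589 + 8*√(⅙) = 589 + 8*(√6/6) = 589 + 4*√6/3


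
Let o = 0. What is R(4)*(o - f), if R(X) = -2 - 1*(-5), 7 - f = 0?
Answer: -21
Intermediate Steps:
f = 7 (f = 7 - 1*0 = 7 + 0 = 7)
R(X) = 3 (R(X) = -2 + 5 = 3)
R(4)*(o - f) = 3*(0 - 1*7) = 3*(0 - 7) = 3*(-7) = -21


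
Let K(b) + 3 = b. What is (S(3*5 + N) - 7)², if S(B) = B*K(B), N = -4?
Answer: 6561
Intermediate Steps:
K(b) = -3 + b
S(B) = B*(-3 + B)
(S(3*5 + N) - 7)² = ((3*5 - 4)*(-3 + (3*5 - 4)) - 7)² = ((15 - 4)*(-3 + (15 - 4)) - 7)² = (11*(-3 + 11) - 7)² = (11*8 - 7)² = (88 - 7)² = 81² = 6561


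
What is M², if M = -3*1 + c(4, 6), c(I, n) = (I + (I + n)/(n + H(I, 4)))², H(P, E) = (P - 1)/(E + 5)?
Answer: 103083409/130321 ≈ 791.00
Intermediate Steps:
H(P, E) = (-1 + P)/(5 + E)
c(I, n) = (I + (I + n)/(-⅑ + n + I/9))² (c(I, n) = (I + (I + n)/(n + (-1 + I)/(5 + 4)))² = (I + (I + n)/(n + (-1 + I)/9))² = (I + (I + n)/(n + (-⅑ + I/9)))² = (I + (I + n)/(-⅑ + n + I/9))²)
M = 10153/361 (M = -3*1 + (4² + 8*4 + 9*6 + 9*4*6)²/(-1 + 4 + 9*6)² = -3 + (16 + 32 + 54 + 216)²/(-1 + 4 + 54)² = -3 + 318²/57² = -3 + (1/3249)*101124 = -3 + 11236/361 = 10153/361 ≈ 28.125)
M² = (10153/361)² = 103083409/130321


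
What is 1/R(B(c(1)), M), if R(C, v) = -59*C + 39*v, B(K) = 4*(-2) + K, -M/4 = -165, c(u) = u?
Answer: 1/26153 ≈ 3.8237e-5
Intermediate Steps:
M = 660 (M = -4*(-165) = 660)
B(K) = -8 + K
1/R(B(c(1)), M) = 1/(-59*(-8 + 1) + 39*660) = 1/(-59*(-7) + 25740) = 1/(413 + 25740) = 1/26153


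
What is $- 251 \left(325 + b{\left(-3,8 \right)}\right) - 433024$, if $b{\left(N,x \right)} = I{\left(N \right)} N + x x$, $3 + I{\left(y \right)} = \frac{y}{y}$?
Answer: $-532169$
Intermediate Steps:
$I{\left(y \right)} = -2$ ($I{\left(y \right)} = -3 + \frac{y}{y} = -3 + 1 = -2$)
$b{\left(N,x \right)} = x^{2} - 2 N$ ($b{\left(N,x \right)} = - 2 N + x x = - 2 N + x^{2} = x^{2} - 2 N$)
$- 251 \left(325 + b{\left(-3,8 \right)}\right) - 433024 = - 251 \left(325 - \left(-6 - 8^{2}\right)\right) - 433024 = - 251 \left(325 + \left(64 + 6\right)\right) - 433024 = - 251 \left(325 + 70\right) - 433024 = \left(-251\right) 395 - 433024 = -99145 - 433024 = -532169$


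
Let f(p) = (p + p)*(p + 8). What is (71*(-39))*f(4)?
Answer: -265824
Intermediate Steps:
f(p) = 2*p*(8 + p) (f(p) = (2*p)*(8 + p) = 2*p*(8 + p))
(71*(-39))*f(4) = (71*(-39))*(2*4*(8 + 4)) = -5538*4*12 = -2769*96 = -265824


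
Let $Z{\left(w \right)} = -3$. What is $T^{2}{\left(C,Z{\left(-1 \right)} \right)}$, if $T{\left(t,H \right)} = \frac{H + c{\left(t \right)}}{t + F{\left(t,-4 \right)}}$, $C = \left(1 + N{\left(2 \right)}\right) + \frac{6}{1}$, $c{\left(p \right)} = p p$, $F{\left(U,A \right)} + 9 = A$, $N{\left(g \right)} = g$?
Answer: $\frac{1521}{4} \approx 380.25$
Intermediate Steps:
$F{\left(U,A \right)} = -9 + A$
$c{\left(p \right)} = p^{2}$
$C = 9$ ($C = \left(1 + 2\right) + \frac{6}{1} = 3 + 6 \cdot 1 = 3 + 6 = 9$)
$T{\left(t,H \right)} = \frac{H + t^{2}}{-13 + t}$ ($T{\left(t,H \right)} = \frac{H + t^{2}}{t - 13} = \frac{H + t^{2}}{-13 + t}$)
$T^{2}{\left(C,Z{\left(-1 \right)} \right)} = \left(\frac{-3 + 9^{2}}{-13 + 9}\right)^{2} = \left(\frac{-3 + 81}{-4}\right)^{2} = \left(\left(- \frac{1}{4}\right) 78\right)^{2} = \left(- \frac{39}{2}\right)^{2} = \frac{1521}{4}$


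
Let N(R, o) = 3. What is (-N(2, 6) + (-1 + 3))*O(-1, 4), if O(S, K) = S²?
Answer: -1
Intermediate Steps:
(-N(2, 6) + (-1 + 3))*O(-1, 4) = (-1*3 + (-1 + 3))*(-1)² = (-3 + 2)*1 = -1*1 = -1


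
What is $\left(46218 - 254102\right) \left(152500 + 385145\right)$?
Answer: $-111767793180$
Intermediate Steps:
$\left(46218 - 254102\right) \left(152500 + 385145\right) = \left(-207884\right) 537645 = -111767793180$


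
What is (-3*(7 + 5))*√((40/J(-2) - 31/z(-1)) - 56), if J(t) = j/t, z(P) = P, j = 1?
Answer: -36*I*√105 ≈ -368.89*I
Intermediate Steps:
J(t) = 1/t
(-3*(7 + 5))*√((40/J(-2) - 31/z(-1)) - 56) = (-3*(7 + 5))*√((40/(1/(-2)) - 31/(-1)) - 56) = (-3*12)*√((40/(-½) - 31*(-1)) - 56) = -36*√((40*(-2) + 31) - 56) = -36*√((-80 + 31) - 56) = -36*√(-49 - 56) = -36*I*√105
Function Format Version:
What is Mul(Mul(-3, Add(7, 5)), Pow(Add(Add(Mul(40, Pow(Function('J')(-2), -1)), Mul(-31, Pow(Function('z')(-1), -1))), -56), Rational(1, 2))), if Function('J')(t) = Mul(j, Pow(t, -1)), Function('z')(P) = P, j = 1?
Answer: Mul(-36, I, Pow(105, Rational(1, 2))) ≈ Mul(-368.89, I)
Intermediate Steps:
Function('J')(t) = Pow(t, -1) (Function('J')(t) = Mul(1, Pow(t, -1)) = Pow(t, -1))
Mul(Mul(-3, Add(7, 5)), Pow(Add(Add(Mul(40, Pow(Function('J')(-2), -1)), Mul(-31, Pow(Function('z')(-1), -1))), -56), Rational(1, 2))) = Mul(Mul(-3, Add(7, 5)), Pow(Add(Add(Mul(40, Pow(Pow(-2, -1), -1)), Mul(-31, Pow(-1, -1))), -56), Rational(1, 2))) = Mul(Mul(-3, 12), Pow(Add(Add(Mul(40, Pow(Rational(-1, 2), -1)), Mul(-31, -1)), -56), Rational(1, 2))) = Mul(-36, Pow(Add(Add(Mul(40, -2), 31), -56), Rational(1, 2))) = Mul(-36, Pow(Add(Add(-80, 31), -56), Rational(1, 2))) = Mul(-36, Pow(Add(-49, -56), Rational(1, 2))) = Mul(-36, Pow(-105, Rational(1, 2))) = Mul(-36, Mul(I, Pow(105, Rational(1, 2)))) = Mul(-36, I, Pow(105, Rational(1, 2)))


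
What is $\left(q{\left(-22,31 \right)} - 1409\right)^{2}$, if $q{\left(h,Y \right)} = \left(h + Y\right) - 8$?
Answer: $1982464$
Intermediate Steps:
$q{\left(h,Y \right)} = -8 + Y + h$ ($q{\left(h,Y \right)} = \left(Y + h\right) - 8 = -8 + Y + h$)
$\left(q{\left(-22,31 \right)} - 1409\right)^{2} = \left(\left(-8 + 31 - 22\right) - 1409\right)^{2} = \left(1 - 1409\right)^{2} = \left(-1408\right)^{2} = 1982464$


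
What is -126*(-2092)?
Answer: 263592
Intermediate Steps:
-126*(-2092) = -1*(-263592) = 263592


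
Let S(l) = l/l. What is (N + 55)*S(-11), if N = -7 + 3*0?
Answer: 48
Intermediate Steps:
S(l) = 1
N = -7 (N = -7 + 0 = -7)
(N + 55)*S(-11) = (-7 + 55)*1 = 48*1 = 48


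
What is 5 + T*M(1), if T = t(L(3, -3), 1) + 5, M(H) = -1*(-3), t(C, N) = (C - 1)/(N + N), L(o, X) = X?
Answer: 14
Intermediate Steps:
t(C, N) = (-1 + C)/(2*N) (t(C, N) = (-1 + C)/((2*N)) = (-1 + C)*(1/(2*N)) = (-1 + C)/(2*N))
M(H) = 3
T = 3 (T = (1/2)*(-1 - 3)/1 + 5 = (1/2)*1*(-4) + 5 = -2 + 5 = 3)
5 + T*M(1) = 5 + 3*3 = 5 + 9 = 14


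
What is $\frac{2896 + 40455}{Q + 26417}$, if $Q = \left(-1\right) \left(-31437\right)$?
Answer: $\frac{43351}{57854} \approx 0.74932$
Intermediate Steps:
$Q = 31437$
$\frac{2896 + 40455}{Q + 26417} = \frac{2896 + 40455}{31437 + 26417} = \frac{43351}{57854}$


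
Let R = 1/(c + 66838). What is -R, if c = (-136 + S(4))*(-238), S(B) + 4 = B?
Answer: -1/99206 ≈ -1.0080e-5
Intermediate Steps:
S(B) = -4 + B
c = 32368 (c = (-136 + (-4 + 4))*(-238) = (-136 + 0)*(-238) = -136*(-238) = 32368)
R = 1/99206 (R = 1/(32368 + 66838) = 1/99206 ≈ 1.0080e-5)
-R = -1*1/99206 = -1/99206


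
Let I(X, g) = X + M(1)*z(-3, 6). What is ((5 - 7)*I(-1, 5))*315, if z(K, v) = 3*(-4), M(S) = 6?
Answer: 45990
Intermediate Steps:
z(K, v) = -12
I(X, g) = -72 + X (I(X, g) = X + 6*(-12) = X - 72 = -72 + X)
((5 - 7)*I(-1, 5))*315 = ((5 - 7)*(-72 - 1))*315 = -2*(-73)*315 = 146*315 = 45990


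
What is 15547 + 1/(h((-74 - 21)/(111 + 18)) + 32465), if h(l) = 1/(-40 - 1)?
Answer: 20694052049/1331064 ≈ 15547.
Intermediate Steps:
h(l) = -1/41 (h(l) = 1/(-41) = -1/41)
15547 + 1/(h((-74 - 21)/(111 + 18)) + 32465) = 15547 + 1/(-1/41 + 32465) = 15547 + 1/(1331064/41) = 15547 + 41/1331064 = 20694052049/1331064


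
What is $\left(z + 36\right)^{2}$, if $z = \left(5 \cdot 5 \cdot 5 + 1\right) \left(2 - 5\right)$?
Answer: $116964$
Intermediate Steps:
$z = -378$ ($z = \left(25 \cdot 5 + 1\right) \left(-3\right) = \left(125 + 1\right) \left(-3\right) = 126 \left(-3\right) = -378$)
$\left(z + 36\right)^{2} = \left(-378 + 36\right)^{2} = \left(-342\right)^{2} = 116964$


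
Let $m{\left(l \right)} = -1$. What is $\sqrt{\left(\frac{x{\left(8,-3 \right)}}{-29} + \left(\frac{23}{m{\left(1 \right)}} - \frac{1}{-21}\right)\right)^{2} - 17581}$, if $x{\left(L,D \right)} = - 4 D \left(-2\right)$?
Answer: $\frac{i \sqrt{6338910185}}{609} \approx 130.73 i$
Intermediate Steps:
$x{\left(L,D \right)} = 8 D$
$\sqrt{\left(\frac{x{\left(8,-3 \right)}}{-29} + \left(\frac{23}{m{\left(1 \right)}} - \frac{1}{-21}\right)\right)^{2} - 17581} = \sqrt{\left(\frac{8 \left(-3\right)}{-29} + \left(\frac{23}{-1} - \frac{1}{-21}\right)\right)^{2} - 17581} = \sqrt{\left(\left(-24\right) \left(- \frac{1}{29}\right) + \left(23 \left(-1\right) - - \frac{1}{21}\right)\right)^{2} - 17581} = \sqrt{\left(\frac{24}{29} + \left(-23 + \frac{1}{21}\right)\right)^{2} - 17581} = \sqrt{\left(\frac{24}{29} - \frac{482}{21}\right)^{2} - 17581} = \sqrt{\left(- \frac{13474}{609}\right)^{2} - 17581} = \sqrt{\frac{181548676}{370881} - 17581} = \sqrt{- \frac{6338910185}{370881}} = \frac{i \sqrt{6338910185}}{609}$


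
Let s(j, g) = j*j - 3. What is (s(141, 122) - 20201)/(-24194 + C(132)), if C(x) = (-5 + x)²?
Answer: 323/8065 ≈ 0.040050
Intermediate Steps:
s(j, g) = -3 + j² (s(j, g) = j² - 3 = -3 + j²)
(s(141, 122) - 20201)/(-24194 + C(132)) = ((-3 + 141²) - 20201)/(-24194 + (-5 + 132)²) = ((-3 + 19881) - 20201)/(-24194 + 127²) = (19878 - 20201)/(-24194 + 16129) = -323/(-8065) = -323*(-1/8065) = 323/8065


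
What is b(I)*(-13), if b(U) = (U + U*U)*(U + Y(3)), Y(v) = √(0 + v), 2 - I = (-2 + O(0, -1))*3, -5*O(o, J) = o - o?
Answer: -7488 - 936*√3 ≈ -9109.2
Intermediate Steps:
O(o, J) = 0 (O(o, J) = -(o - o)/5 = -⅕*0 = 0)
I = 8 (I = 2 - (-2 + 0)*3 = 2 - (-2)*3 = 2 - 1*(-6) = 2 + 6 = 8)
Y(v) = √v
b(U) = (U + √3)*(U + U²) (b(U) = (U + U*U)*(U + √3) = (U + U²)*(U + √3) = (U + √3)*(U + U²))
b(I)*(-13) = (8*(8 + √3 + 8² + 8*√3))*(-13) = (8*(8 + √3 + 64 + 8*√3))*(-13) = (8*(72 + 9*√3))*(-13) = (576 + 72*√3)*(-13) = -7488 - 936*√3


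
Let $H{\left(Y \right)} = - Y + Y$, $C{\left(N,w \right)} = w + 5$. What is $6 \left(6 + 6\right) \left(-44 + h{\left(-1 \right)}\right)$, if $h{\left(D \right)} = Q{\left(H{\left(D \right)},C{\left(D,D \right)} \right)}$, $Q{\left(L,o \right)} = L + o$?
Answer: $-2880$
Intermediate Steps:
$C{\left(N,w \right)} = 5 + w$
$H{\left(Y \right)} = 0$
$h{\left(D \right)} = 5 + D$ ($h{\left(D \right)} = 0 + \left(5 + D\right) = 5 + D$)
$6 \left(6 + 6\right) \left(-44 + h{\left(-1 \right)}\right) = 6 \left(6 + 6\right) \left(-44 + \left(5 - 1\right)\right) = 6 \cdot 12 \left(-44 + 4\right) = 72 \left(-40\right) = -2880$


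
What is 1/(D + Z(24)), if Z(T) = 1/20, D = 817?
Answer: 20/16341 ≈ 0.0012239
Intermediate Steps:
Z(T) = 1/20
1/(D + Z(24)) = 1/(817 + 1/20) = 1/(16341/20) = 20/16341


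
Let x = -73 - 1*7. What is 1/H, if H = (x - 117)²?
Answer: 1/38809 ≈ 2.5767e-5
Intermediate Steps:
x = -80 (x = -73 - 7 = -80)
H = 38809 (H = (-80 - 117)² = (-197)² = 38809)
1/H = 1/38809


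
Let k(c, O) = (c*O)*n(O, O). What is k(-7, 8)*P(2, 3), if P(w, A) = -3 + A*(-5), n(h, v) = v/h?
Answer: 1008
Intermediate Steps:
P(w, A) = -3 - 5*A
k(c, O) = O*c (k(c, O) = (c*O)*(O/O) = (O*c)*1 = O*c)
k(-7, 8)*P(2, 3) = (8*(-7))*(-3 - 5*3) = -56*(-3 - 15) = -56*(-18) = 1008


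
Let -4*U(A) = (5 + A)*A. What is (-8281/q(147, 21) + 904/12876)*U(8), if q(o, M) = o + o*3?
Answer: 2345629/6438 ≈ 364.34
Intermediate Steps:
U(A) = -A*(5 + A)/4 (U(A) = -(5 + A)*A/4 = -A*(5 + A)/4)
q(o, M) = 4*o (q(o, M) = o + 3*o = 4*o)
(-8281/q(147, 21) + 904/12876)*U(8) = (-8281/(4*147) + 904/12876)*(-¼*8*(5 + 8)) = (-8281/588 + 904*(1/12876))*(-¼*8*13) = (-8281*1/588 + 226/3219)*(-26) = (-169/12 + 226/3219)*(-26) = -180433/12876*(-26) = 2345629/6438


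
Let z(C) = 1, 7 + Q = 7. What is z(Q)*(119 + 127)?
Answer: 246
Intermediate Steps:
Q = 0 (Q = -7 + 7 = 0)
z(Q)*(119 + 127) = 1*(119 + 127) = 1*246 = 246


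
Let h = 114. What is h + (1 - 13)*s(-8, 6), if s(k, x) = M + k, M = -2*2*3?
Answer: 354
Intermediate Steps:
M = -12 (M = -4*3 = -12)
s(k, x) = -12 + k
h + (1 - 13)*s(-8, 6) = 114 + (1 - 13)*(-12 - 8) = 114 - 12*(-20) = 114 + 240 = 354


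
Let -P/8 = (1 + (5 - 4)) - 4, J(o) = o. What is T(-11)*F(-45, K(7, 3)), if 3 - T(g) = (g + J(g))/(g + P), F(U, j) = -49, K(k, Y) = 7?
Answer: -1813/5 ≈ -362.60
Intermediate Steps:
P = 16 (P = -8*((1 + (5 - 4)) - 4) = -8*((1 + 1) - 4) = -8*(2 - 4) = -8*(-2) = 16)
T(g) = 3 - 2*g/(16 + g) (T(g) = 3 - (g + g)/(g + 16) = 3 - 2*g/(16 + g))
T(-11)*F(-45, K(7, 3)) = ((48 - 11)/(16 - 11))*(-49) = (37/5)*(-49) = -1813/5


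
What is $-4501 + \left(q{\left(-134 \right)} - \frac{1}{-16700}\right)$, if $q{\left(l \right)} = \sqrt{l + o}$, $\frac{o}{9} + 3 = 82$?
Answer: $- \frac{75166699}{16700} + \sqrt{577} \approx -4477.0$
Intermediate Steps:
$o = 711$ ($o = -27 + 9 \cdot 82 = -27 + 738 = 711$)
$q{\left(l \right)} = \sqrt{711 + l}$ ($q{\left(l \right)} = \sqrt{l + 711} = \sqrt{711 + l}$)
$-4501 + \left(q{\left(-134 \right)} - \frac{1}{-16700}\right) = -4501 - \left(- \frac{1}{16700} - \sqrt{711 - 134}\right) = -4501 - \left(- \frac{1}{16700} - \sqrt{577}\right) = -4501 + \left(\sqrt{577} + \frac{1}{16700}\right) = -4501 + \left(\frac{1}{16700} + \sqrt{577}\right) = - \frac{75166699}{16700} + \sqrt{577}$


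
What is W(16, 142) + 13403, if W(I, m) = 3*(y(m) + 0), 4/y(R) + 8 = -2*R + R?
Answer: 335073/25 ≈ 13403.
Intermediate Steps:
y(R) = 4/(-8 - R) (y(R) = 4/(-8 + (-2*R + R)) = 4/(-8 - R))
W(I, m) = -12/(8 + m) (W(I, m) = 3*(-4/(8 + m) + 0) = 3*(-4/(8 + m)) = -12/(8 + m))
W(16, 142) + 13403 = -12/(8 + 142) + 13403 = -12/150 + 13403 = -12*1/150 + 13403 = -2/25 + 13403 = 335073/25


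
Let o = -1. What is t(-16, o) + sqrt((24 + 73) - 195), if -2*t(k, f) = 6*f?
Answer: 3 + 7*I*sqrt(2) ≈ 3.0 + 9.8995*I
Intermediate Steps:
t(k, f) = -3*f
t(-16, o) + sqrt((24 + 73) - 195) = -3*(-1) + sqrt((24 + 73) - 195) = 3 + sqrt(97 - 195) = 3 + sqrt(-98) = 3 + 7*I*sqrt(2)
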